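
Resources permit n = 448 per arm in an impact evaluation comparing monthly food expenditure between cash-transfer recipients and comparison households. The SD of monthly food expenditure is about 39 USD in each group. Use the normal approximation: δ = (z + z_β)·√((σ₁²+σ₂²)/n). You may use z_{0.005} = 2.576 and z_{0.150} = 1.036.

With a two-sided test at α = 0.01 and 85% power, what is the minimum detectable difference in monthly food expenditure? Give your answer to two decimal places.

δ = (z_{α/2} + z_β) · √((σ₁²+σ₂²)/n)
  = (2.576 + 1.036) · √(3042/448)
  = 3.612 · √6.7902
  = 3.612 · 2.6058
  = 9.4121

Minimum detectable difference ≈ 9.41 USD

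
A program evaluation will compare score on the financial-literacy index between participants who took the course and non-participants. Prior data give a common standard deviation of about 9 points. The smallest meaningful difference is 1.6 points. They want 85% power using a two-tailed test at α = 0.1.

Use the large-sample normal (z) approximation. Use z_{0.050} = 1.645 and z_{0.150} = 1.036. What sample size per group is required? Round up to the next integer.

n = 455 per group

n = (z_{α/2} + z_β)² · (σ₁² + σ₂²) / δ²
  = (1.645 + 1.036)² · (2·9² = 162) / 1.6²
  = 7.1878 · 162 / 2.56
  = 454.85
Round up → n = 455 per group.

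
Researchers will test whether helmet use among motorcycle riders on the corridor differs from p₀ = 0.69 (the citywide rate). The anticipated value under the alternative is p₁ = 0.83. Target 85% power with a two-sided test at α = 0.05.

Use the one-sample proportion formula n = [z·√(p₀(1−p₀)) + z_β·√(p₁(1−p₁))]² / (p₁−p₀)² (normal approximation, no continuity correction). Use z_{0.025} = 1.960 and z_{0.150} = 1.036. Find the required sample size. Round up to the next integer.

n = 86

n = [z_{α/2}·√(p₀q₀) + z_β·√(p₁q₁)]² / (p₁ − p₀)²
  = [1.960·√(0.69·0.31) + 1.036·√(0.83·0.17)]² / (0.14)²
  = [1.960·0.4625 + 1.036·0.3756]² / 0.0196
  = [1.2956]² / 0.0196
  = 85.65
Round up → n = 86.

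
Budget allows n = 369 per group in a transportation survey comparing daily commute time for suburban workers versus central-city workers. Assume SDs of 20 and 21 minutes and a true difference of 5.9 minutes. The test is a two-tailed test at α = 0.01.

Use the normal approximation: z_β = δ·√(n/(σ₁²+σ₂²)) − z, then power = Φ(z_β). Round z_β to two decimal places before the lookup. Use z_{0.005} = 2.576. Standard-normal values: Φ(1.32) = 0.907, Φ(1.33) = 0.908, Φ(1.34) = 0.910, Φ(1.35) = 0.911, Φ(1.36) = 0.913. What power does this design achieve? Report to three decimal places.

z_β = δ·√(n/(σ₁²+σ₂²)) − z_{α/2}
    = 5.9 · √(369/841) − 2.576
    = 5.9 · 0.66239 − 2.576
    = 3.9081 − 2.576 = 1.3321 → 1.33
Power = Φ(1.33) = 0.908.

Power ≈ 0.908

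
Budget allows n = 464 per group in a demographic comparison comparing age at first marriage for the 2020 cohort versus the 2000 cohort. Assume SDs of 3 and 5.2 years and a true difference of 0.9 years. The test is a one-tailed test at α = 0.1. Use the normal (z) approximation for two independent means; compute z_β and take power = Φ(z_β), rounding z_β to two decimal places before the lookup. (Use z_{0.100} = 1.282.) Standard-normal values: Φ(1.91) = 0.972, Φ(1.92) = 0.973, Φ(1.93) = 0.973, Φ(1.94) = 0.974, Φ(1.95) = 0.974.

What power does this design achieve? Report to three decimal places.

Power ≈ 0.974

z_β = δ·√(n/(σ₁²+σ₂²)) − z_α
    = 0.9 · √(464/36.04) − 1.282
    = 0.9 · 3.58812 − 1.282
    = 3.2293 − 1.282 = 1.9473 → 1.95
Power = Φ(1.95) = 0.974.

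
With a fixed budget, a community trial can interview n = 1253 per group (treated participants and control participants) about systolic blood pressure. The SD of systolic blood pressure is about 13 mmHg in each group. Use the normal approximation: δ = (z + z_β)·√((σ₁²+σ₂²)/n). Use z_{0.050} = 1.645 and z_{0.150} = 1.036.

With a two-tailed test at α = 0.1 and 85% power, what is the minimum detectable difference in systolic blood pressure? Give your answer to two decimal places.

δ = (z_{α/2} + z_β) · √((σ₁²+σ₂²)/n)
  = (1.645 + 1.036) · √(338/1253)
  = 2.681 · √0.26975
  = 2.681 · 0.5194
  = 1.3925

Minimum detectable difference ≈ 1.39 mmHg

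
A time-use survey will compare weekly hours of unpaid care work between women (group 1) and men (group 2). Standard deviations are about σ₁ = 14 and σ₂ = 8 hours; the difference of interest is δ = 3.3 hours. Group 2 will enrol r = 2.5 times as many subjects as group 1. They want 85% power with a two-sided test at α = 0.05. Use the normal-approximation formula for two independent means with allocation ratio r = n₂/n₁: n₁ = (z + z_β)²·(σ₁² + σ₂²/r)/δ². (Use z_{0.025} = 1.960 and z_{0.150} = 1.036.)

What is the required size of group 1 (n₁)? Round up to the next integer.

n₁ = 183

n₁ = (z_{α/2} + z_β)² · (σ₁² + σ₂²/r) / δ²
   = (1.960 + 1.036)² · (14² + 8²/2.5) / 3.3²
   = 8.9760 · (196 + 25.6) / 10.89
   = 8.9760 · 221.6 / 10.89
   = 182.65
Round up → n₁ = 183; n₂ = r·n₁ = 2.5 × 183 = 458.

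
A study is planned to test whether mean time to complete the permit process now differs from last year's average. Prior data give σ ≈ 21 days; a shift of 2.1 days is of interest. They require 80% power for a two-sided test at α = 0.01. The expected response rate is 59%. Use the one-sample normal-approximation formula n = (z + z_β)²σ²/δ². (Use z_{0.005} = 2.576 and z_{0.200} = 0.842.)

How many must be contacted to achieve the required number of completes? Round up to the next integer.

n = (z_{α/2} + z_β)² · σ² / δ²
  = (2.576 + 0.842)² · 21² / 2.1²
  = 11.6827 · 441 / 4.41
  = 1168.27
Adjust for 59% response: 1168.27 / 0.59 = 1980.12.
Round up → n = 1981.

n = 1981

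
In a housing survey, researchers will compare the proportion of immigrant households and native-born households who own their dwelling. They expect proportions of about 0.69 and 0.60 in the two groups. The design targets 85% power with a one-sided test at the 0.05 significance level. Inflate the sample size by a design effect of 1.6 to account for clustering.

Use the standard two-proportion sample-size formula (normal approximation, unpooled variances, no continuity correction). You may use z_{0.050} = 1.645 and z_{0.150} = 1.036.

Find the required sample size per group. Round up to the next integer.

n = (z_α + z_β)² · [p₁(1−p₁) + p₂(1−p₂)] / (p₁ − p₂)²
  = (1.645 + 1.036)² · (0.69·0.31 + 0.60·0.40) / (0.09)²
  = (2.681)² · (0.2139 + 0.2400) / 0.0081
  = 7.1878 · 0.4539 / 0.0081
  = 402.78
Design effect: 1.6 × 402.78 = 644.45.
Round up → n = 645 per group.

n = 645 per group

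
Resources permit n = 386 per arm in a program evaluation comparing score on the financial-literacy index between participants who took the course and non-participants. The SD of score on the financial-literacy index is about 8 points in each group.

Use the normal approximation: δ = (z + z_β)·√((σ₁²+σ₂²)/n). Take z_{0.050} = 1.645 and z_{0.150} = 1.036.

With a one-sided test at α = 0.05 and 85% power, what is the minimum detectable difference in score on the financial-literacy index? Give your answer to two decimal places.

δ = (z_α + z_β) · √((σ₁²+σ₂²)/n)
  = (1.645 + 1.036) · √(128/386)
  = 2.681 · √0.33161
  = 2.681 · 0.5759
  = 1.5439

Minimum detectable difference ≈ 1.54 points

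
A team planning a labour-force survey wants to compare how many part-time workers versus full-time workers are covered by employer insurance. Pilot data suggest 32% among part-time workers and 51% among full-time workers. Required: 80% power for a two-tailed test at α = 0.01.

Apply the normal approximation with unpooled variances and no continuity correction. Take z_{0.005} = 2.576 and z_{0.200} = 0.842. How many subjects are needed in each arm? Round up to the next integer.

n = (z_{α/2} + z_β)² · [p₁(1−p₁) + p₂(1−p₂)] / (p₁ − p₂)²
  = (2.576 + 0.842)² · (0.32·0.68 + 0.51·0.49) / (-0.19)²
  = (3.418)² · (0.2176 + 0.2499) / 0.0361
  = 11.6827 · 0.4675 / 0.0361
  = 151.29
Round up → n = 152 per group.

n = 152 per group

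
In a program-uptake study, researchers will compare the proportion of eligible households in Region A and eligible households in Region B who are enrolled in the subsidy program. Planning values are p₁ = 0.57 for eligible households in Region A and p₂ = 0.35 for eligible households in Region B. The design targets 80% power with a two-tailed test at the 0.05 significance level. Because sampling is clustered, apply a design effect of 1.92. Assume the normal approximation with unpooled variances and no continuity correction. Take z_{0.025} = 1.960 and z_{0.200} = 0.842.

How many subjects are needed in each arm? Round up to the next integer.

n = 148 per group

n = (z_{α/2} + z_β)² · [p₁(1−p₁) + p₂(1−p₂)] / (p₁ − p₂)²
  = (1.960 + 0.842)² · (0.57·0.43 + 0.35·0.65) / (0.22)²
  = (2.802)² · (0.2451 + 0.2275) / 0.0484
  = 7.8512 · 0.4726 / 0.0484
  = 76.66
Design effect: 1.92 × 76.66 = 147.19.
Round up → n = 148 per group.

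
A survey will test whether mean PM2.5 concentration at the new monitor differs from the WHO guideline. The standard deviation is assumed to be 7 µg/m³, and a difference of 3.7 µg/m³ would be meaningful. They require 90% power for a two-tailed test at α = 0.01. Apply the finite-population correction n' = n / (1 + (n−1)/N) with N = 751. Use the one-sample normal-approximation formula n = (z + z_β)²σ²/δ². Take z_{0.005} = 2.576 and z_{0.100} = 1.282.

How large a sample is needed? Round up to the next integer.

n = 50

n = (z_{α/2} + z_β)² · σ² / δ²
  = (2.576 + 1.282)² · 7² / 3.7²
  = 14.8842 · 49 / 13.69
  = 53.27
Finite-population correction (N = 751): 53.27 / (1 + (53.27 − 1)/751) = 49.81.
Round up → n = 50.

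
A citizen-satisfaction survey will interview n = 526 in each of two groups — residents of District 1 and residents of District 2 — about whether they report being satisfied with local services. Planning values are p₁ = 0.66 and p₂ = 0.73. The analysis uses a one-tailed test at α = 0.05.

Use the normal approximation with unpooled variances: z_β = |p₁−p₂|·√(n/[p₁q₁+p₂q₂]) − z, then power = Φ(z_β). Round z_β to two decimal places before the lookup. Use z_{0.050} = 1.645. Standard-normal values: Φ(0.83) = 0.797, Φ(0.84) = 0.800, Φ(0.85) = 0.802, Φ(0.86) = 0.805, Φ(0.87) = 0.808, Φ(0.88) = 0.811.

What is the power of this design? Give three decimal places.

z_β = |p₁−p₂|·√(n/[p₁q₁+p₂q₂]) − z_α
    = 0.07 · √(526/0.4215) − 1.645
    = 0.07 · 35.3260 − 1.645
    = 2.4728 − 1.645 = 0.8278 → 0.83
Power = Φ(0.83) = 0.797.

Power ≈ 0.797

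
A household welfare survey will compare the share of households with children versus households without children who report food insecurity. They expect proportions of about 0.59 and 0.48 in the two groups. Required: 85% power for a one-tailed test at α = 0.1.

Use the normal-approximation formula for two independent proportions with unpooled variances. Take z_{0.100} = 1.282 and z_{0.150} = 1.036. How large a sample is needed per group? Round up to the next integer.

n = 219 per group

n = (z_α + z_β)² · [p₁(1−p₁) + p₂(1−p₂)] / (p₁ − p₂)²
  = (1.282 + 1.036)² · (0.59·0.41 + 0.48·0.52) / (0.11)²
  = (2.318)² · (0.2419 + 0.2496) / 0.0121
  = 5.3731 · 0.4915 / 0.0121
  = 218.26
Round up → n = 219 per group.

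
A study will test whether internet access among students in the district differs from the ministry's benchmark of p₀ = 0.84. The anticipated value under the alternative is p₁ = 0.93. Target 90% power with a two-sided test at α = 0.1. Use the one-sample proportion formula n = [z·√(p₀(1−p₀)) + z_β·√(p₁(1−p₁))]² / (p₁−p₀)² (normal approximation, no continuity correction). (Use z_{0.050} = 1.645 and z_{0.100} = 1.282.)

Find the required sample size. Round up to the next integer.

n = 107

n = [z_{α/2}·√(p₀q₀) + z_β·√(p₁q₁)]² / (p₁ − p₀)²
  = [1.645·√(0.84·0.16) + 1.282·√(0.93·0.07)]² / (0.09)²
  = [1.645·0.3666 + 1.282·0.2551]² / 0.0081
  = [0.9302]² / 0.0081
  = 106.82
Round up → n = 107.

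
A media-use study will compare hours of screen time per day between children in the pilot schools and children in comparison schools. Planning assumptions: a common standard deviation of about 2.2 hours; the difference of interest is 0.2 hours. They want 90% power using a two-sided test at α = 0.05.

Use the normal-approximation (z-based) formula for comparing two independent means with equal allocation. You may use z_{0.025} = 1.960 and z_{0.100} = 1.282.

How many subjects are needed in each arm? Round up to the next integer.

n = 2544 per group

n = (z_{α/2} + z_β)² · (σ₁² + σ₂²) / δ²
  = (1.960 + 1.282)² · (2·2.2² = 9.68) / 0.2²
  = 10.5106 · 9.68 / 0.04
  = 2543.56
Round up → n = 2544 per group.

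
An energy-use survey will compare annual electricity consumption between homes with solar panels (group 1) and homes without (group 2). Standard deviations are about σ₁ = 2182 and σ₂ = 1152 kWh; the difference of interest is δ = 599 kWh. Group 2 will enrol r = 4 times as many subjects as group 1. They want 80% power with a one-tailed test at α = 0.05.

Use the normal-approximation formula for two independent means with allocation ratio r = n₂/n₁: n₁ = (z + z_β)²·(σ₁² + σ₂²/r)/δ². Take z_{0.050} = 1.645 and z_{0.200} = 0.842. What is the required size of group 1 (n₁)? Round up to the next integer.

n₁ = (z_α + z_β)² · (σ₁² + σ₂²/r) / δ²
   = (1.645 + 0.842)² · (2182² + 1152²/4) / 599²
   = 6.1852 · (4761124 + 331776) / 358801
   = 6.1852 · 5092900 / 358801
   = 87.79
Round up → n₁ = 88; n₂ = r·n₁ = 4 × 88 = 352.

n₁ = 88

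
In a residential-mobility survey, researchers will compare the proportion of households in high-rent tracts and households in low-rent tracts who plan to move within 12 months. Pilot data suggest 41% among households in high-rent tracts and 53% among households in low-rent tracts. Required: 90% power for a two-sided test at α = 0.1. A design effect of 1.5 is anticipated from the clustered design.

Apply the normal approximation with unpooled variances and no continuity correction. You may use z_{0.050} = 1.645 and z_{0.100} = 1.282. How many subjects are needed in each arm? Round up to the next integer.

n = 439 per group

n = (z_{α/2} + z_β)² · [p₁(1−p₁) + p₂(1−p₂)] / (p₁ − p₂)²
  = (1.645 + 1.282)² · (0.41·0.59 + 0.53·0.47) / (-0.12)²
  = (2.927)² · (0.2419 + 0.2491) / 0.0144
  = 8.5673 · 0.4910 / 0.0144
  = 292.12
Design effect: 1.5 × 292.12 = 438.18.
Round up → n = 439 per group.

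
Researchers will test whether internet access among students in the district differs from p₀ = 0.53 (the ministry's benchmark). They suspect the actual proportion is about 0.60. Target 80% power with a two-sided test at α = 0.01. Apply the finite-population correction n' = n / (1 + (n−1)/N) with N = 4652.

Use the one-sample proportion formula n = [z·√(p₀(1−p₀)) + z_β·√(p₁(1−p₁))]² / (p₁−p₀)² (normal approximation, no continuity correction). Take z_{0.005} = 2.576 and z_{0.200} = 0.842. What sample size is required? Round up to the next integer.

n = [z_{α/2}·√(p₀q₀) + z_β·√(p₁q₁)]² / (p₁ − p₀)²
  = [2.576·√(0.53·0.47) + 0.842·√(0.60·0.40)]² / (0.07)²
  = [2.576·0.4991 + 0.842·0.4899]² / 0.0049
  = [1.6982]² / 0.0049
  = 588.53
Finite-population correction (N = 4652): 588.53 / (1 + (588.53 − 1)/4652) = 522.54.
Round up → n = 523.

n = 523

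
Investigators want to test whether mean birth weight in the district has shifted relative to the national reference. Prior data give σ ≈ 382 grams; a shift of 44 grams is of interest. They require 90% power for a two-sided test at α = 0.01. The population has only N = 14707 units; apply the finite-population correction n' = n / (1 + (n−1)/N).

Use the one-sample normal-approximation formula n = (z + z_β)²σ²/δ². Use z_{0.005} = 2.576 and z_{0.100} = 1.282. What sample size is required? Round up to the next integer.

n = (z_{α/2} + z_β)² · σ² / δ²
  = (2.576 + 1.282)² · 382² / 44²
  = 14.8842 · 145924 / 1936
  = 1121.88
Finite-population correction (N = 14707): 1121.88 / (1 + (1121.88 − 1)/14707) = 1042.43.
Round up → n = 1043.

n = 1043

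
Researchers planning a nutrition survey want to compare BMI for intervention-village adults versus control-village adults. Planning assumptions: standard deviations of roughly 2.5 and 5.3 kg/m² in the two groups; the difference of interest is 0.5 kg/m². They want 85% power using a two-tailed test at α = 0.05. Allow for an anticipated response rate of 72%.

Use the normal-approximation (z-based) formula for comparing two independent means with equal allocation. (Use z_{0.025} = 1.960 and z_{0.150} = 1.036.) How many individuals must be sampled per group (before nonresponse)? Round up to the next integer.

n = 1713 per group

n = (z_{α/2} + z_β)² · (σ₁² + σ₂²) / δ²
  = (1.960 + 1.036)² · (2.5² + 5.3² = 34.34) / 0.5²
  = 8.9760 · 34.34 / 0.25
  = 1232.95
Adjust for 72% response: 1232.95 / 0.72 = 1712.42.
Round up → n = 1713 per group.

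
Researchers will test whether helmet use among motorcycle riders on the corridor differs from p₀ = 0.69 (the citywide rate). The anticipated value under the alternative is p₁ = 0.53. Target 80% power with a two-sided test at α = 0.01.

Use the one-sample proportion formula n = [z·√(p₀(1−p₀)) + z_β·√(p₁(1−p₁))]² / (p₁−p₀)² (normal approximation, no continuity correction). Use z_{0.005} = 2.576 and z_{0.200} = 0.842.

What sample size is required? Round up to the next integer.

n = 102

n = [z_{α/2}·√(p₀q₀) + z_β·√(p₁q₁)]² / (p₁ − p₀)²
  = [2.576·√(0.69·0.31) + 0.842·√(0.53·0.47)]² / (-0.16)²
  = [2.576·0.4625 + 0.842·0.4991]² / 0.0256
  = [1.6116]² / 0.0256
  = 101.46
Round up → n = 102.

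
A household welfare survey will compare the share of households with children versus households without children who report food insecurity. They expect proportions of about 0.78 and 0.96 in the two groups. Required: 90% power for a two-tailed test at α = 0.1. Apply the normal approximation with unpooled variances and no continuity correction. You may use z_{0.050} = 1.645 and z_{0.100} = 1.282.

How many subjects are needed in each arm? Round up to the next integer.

n = 56 per group

n = (z_{α/2} + z_β)² · [p₁(1−p₁) + p₂(1−p₂)] / (p₁ − p₂)²
  = (1.645 + 1.282)² · (0.78·0.22 + 0.96·0.04) / (-0.18)²
  = (2.927)² · (0.1716 + 0.0384) / 0.0324
  = 8.5673 · 0.2100 / 0.0324
  = 55.53
Round up → n = 56 per group.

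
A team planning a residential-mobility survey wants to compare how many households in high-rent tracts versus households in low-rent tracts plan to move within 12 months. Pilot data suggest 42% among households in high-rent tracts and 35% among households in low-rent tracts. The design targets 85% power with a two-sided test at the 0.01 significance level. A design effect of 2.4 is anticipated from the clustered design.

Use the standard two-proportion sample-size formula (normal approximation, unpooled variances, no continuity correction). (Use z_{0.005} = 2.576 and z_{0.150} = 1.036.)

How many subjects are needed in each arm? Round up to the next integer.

n = (z_{α/2} + z_β)² · [p₁(1−p₁) + p₂(1−p₂)] / (p₁ − p₂)²
  = (2.576 + 1.036)² · (0.42·0.58 + 0.35·0.65) / (0.07)²
  = (3.612)² · (0.2436 + 0.2275) / 0.0049
  = 13.0465 · 0.4711 / 0.0049
  = 1254.33
Design effect: 2.4 × 1254.33 = 3010.40.
Round up → n = 3011 per group.

n = 3011 per group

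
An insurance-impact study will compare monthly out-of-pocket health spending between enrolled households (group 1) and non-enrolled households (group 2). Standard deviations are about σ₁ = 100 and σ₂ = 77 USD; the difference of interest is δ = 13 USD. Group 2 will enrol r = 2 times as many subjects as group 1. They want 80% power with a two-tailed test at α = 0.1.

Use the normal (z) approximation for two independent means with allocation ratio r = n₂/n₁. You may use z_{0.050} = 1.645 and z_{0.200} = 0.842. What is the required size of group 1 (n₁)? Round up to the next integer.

n₁ = (z_{α/2} + z_β)² · (σ₁² + σ₂²/r) / δ²
   = (1.645 + 0.842)² · (100² + 77²/2) / 13²
   = 6.1852 · (10000 + 2964.5) / 169
   = 6.1852 · 12964.5 / 169
   = 474.48
Round up → n₁ = 475; n₂ = r·n₁ = 2 × 475 = 950.

n₁ = 475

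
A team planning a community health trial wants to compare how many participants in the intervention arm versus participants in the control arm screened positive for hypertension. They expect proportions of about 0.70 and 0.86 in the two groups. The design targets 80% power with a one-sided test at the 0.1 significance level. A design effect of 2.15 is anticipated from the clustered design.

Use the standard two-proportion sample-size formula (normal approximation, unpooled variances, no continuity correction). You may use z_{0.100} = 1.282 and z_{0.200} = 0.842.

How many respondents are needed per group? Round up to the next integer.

n = (z_α + z_β)² · [p₁(1−p₁) + p₂(1−p₂)] / (p₁ − p₂)²
  = (1.282 + 0.842)² · (0.70·0.30 + 0.86·0.14) / (-0.16)²
  = (2.124)² · (0.2100 + 0.1204) / 0.0256
  = 4.5114 · 0.3304 / 0.0256
  = 58.22
Design effect: 2.15 × 58.22 = 125.18.
Round up → n = 126 per group.

n = 126 per group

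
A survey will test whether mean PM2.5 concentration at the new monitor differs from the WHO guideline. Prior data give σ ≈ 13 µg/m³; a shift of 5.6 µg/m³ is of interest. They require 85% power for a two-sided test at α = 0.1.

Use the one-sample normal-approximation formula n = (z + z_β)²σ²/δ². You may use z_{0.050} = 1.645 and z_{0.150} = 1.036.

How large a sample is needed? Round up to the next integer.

n = (z_{α/2} + z_β)² · σ² / δ²
  = (1.645 + 1.036)² · 13² / 5.6²
  = 7.1878 · 169 / 31.36
  = 38.74
Round up → n = 39.

n = 39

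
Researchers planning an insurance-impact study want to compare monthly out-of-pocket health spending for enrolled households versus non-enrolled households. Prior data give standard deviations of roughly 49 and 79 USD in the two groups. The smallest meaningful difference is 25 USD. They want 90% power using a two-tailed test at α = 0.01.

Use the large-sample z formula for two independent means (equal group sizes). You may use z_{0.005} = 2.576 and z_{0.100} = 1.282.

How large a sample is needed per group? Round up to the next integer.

n = 206 per group

n = (z_{α/2} + z_β)² · (σ₁² + σ₂²) / δ²
  = (2.576 + 1.282)² · (49² + 79² = 8642) / 25²
  = 14.8842 · 8642 / 625
  = 205.81
Round up → n = 206 per group.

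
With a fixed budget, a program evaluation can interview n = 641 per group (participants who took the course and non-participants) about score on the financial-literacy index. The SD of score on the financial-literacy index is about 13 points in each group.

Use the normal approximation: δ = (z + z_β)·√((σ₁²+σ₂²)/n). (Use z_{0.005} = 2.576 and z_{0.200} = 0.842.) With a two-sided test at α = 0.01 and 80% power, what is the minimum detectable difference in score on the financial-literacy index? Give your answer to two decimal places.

δ = (z_{α/2} + z_β) · √((σ₁²+σ₂²)/n)
  = (2.576 + 0.842) · √(338/641)
  = 3.418 · √0.5273
  = 3.418 · 0.7262
  = 2.4820

Minimum detectable difference ≈ 2.48 points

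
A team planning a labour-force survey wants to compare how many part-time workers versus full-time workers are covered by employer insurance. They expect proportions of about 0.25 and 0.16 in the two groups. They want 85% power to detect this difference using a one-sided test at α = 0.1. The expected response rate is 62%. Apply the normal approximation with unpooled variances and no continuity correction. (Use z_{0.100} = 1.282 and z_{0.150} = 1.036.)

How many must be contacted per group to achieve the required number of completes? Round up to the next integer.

n = 345 per group

n = (z_α + z_β)² · [p₁(1−p₁) + p₂(1−p₂)] / (p₁ − p₂)²
  = (1.282 + 1.036)² · (0.25·0.75 + 0.16·0.84) / (0.09)²
  = (2.318)² · (0.1875 + 0.1344) / 0.0081
  = 5.3731 · 0.3219 / 0.0081
  = 213.53
Adjust for 62% response: 213.53 / 0.62 = 344.41.
Round up → n = 345 per group.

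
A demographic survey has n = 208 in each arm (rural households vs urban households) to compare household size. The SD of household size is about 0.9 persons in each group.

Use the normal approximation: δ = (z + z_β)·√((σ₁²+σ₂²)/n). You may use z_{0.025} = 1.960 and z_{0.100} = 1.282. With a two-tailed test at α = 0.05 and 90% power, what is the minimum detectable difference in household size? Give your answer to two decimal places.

δ = (z_{α/2} + z_β) · √((σ₁²+σ₂²)/n)
  = (1.960 + 1.282) · √(1.62/208)
  = 3.242 · √0.00779
  = 3.242 · 0.0883
  = 0.2861

Minimum detectable difference ≈ 0.29 persons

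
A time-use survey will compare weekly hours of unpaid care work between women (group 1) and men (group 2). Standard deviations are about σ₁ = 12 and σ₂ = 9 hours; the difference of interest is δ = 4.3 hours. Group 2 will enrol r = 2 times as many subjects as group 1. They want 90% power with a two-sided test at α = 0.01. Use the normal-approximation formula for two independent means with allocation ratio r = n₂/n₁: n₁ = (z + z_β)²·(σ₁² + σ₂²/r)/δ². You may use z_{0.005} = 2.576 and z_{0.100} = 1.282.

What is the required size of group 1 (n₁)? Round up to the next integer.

n₁ = 149

n₁ = (z_{α/2} + z_β)² · (σ₁² + σ₂²/r) / δ²
   = (2.576 + 1.282)² · (12² + 9²/2) / 4.3²
   = 14.8842 · (144 + 40.5) / 18.49
   = 14.8842 · 184.5 / 18.49
   = 148.52
Round up → n₁ = 149; n₂ = r·n₁ = 2 × 149 = 298.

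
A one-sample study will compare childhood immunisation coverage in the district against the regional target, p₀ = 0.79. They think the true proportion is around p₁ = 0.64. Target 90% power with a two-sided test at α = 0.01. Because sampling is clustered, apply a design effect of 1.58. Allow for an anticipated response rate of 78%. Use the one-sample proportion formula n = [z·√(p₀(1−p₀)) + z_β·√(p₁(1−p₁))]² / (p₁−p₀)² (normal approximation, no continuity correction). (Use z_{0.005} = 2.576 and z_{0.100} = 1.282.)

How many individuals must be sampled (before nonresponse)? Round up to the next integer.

n = 250

n = [z_{α/2}·√(p₀q₀) + z_β·√(p₁q₁)]² / (p₁ − p₀)²
  = [2.576·√(0.79·0.21) + 1.282·√(0.64·0.36)]² / (-0.15)²
  = [2.576·0.4073 + 1.282·0.4800]² / 0.0225
  = [1.6646]² / 0.0225
  = 123.15
Design effect: 1.58 × 123.15 = 194.58.
Adjust for 78% response: 194.58 / 0.78 = 249.46.
Round up → n = 250.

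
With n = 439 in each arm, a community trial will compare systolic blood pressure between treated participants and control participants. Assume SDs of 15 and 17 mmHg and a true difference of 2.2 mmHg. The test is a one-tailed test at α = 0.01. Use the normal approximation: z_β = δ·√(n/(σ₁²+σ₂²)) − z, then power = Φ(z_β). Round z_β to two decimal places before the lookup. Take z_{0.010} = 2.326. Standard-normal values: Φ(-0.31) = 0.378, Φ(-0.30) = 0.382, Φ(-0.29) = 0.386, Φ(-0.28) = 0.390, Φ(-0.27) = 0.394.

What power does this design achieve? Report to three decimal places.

Power ≈ 0.386

z_β = δ·√(n/(σ₁²+σ₂²)) − z_α
    = 2.2 · √(439/514) − 2.326
    = 2.2 · 0.92417 − 2.326
    = 2.0332 − 2.326 = -0.2928 → -0.29
Power = Φ(-0.29) = 0.386.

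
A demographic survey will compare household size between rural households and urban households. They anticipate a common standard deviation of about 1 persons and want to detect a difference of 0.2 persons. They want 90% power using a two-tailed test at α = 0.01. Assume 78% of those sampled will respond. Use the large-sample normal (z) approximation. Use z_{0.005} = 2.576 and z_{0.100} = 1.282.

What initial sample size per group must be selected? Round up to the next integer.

n = (z_{α/2} + z_β)² · (σ₁² + σ₂²) / δ²
  = (2.576 + 1.282)² · (2·1² = 2) / 0.2²
  = 14.8842 · 2 / 0.04
  = 744.21
Adjust for 78% response: 744.21 / 0.78 = 954.11.
Round up → n = 955 per group.

n = 955 per group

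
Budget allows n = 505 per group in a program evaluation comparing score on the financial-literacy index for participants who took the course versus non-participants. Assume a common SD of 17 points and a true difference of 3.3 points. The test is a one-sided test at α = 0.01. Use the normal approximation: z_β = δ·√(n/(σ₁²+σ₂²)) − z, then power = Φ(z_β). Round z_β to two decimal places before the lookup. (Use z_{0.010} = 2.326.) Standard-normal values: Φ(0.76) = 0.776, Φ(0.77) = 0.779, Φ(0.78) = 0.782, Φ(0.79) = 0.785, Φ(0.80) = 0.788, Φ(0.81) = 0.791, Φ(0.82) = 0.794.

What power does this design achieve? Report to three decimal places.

Power ≈ 0.776

z_β = δ·√(n/(σ₁²+σ₂²)) − z_α
    = 3.3 · √(505/578) − 2.326
    = 3.3 · 0.93472 − 2.326
    = 3.0846 − 2.326 = 0.7586 → 0.76
Power = Φ(0.76) = 0.776.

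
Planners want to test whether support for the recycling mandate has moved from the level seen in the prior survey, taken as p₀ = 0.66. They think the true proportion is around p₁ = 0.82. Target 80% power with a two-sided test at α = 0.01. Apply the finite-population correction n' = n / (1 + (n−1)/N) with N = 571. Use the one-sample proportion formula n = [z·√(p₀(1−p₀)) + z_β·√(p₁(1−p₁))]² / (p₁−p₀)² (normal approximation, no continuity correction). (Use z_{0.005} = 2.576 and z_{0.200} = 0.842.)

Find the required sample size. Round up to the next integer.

n = [z_{α/2}·√(p₀q₀) + z_β·√(p₁q₁)]² / (p₁ − p₀)²
  = [2.576·√(0.66·0.34) + 0.842·√(0.82·0.18)]² / (0.16)²
  = [2.576·0.4737 + 0.842·0.3842]² / 0.0256
  = [1.5438]² / 0.0256
  = 93.09
Finite-population correction (N = 571): 93.09 / (1 + (93.09 − 1)/571) = 80.16.
Round up → n = 81.

n = 81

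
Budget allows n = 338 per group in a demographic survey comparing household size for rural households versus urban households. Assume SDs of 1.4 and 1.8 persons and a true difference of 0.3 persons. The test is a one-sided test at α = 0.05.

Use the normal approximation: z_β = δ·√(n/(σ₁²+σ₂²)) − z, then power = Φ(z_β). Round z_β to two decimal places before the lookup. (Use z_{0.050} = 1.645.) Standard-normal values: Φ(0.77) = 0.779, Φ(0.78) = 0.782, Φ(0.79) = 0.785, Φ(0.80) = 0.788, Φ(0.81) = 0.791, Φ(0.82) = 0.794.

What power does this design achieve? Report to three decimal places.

z_β = δ·√(n/(σ₁²+σ₂²)) − z_α
    = 0.3 · √(338/5.2) − 1.645
    = 0.3 · 8.06226 − 1.645
    = 2.4187 − 1.645 = 0.7737 → 0.77
Power = Φ(0.77) = 0.779.

Power ≈ 0.779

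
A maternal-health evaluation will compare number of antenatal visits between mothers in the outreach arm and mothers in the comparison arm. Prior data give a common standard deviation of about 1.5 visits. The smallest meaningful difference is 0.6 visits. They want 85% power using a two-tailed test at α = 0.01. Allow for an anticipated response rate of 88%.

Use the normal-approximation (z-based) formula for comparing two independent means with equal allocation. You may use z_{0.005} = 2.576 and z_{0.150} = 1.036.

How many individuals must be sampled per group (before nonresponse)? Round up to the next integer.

n = 186 per group

n = (z_{α/2} + z_β)² · (σ₁² + σ₂²) / δ²
  = (2.576 + 1.036)² · (2·1.5² = 4.5) / 0.6²
  = 13.0465 · 4.5 / 0.36
  = 163.08
Adjust for 88% response: 163.08 / 0.88 = 185.32.
Round up → n = 186 per group.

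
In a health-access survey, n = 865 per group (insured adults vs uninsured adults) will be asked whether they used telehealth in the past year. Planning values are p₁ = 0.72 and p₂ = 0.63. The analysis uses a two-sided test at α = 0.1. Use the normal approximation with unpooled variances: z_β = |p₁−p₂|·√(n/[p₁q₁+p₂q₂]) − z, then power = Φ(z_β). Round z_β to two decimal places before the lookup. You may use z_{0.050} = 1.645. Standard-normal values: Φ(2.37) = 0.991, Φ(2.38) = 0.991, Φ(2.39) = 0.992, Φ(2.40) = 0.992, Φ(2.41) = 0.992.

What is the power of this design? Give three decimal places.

z_β = |p₁−p₂|·√(n/[p₁q₁+p₂q₂]) − z_{α/2}
    = 0.09 · √(865/0.4347) − 1.645
    = 0.09 · 44.6080 − 1.645
    = 4.0147 − 1.645 = 2.3697 → 2.37
Power = Φ(2.37) = 0.991.

Power ≈ 0.991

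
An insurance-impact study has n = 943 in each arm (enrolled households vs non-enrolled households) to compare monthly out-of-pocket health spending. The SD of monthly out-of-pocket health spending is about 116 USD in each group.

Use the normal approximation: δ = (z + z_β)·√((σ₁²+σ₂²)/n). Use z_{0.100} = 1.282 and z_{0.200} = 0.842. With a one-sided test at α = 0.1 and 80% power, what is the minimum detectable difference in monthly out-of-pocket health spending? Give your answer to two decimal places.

δ = (z_α + z_β) · √((σ₁²+σ₂²)/n)
  = (1.282 + 0.842) · √(26912/943)
  = 2.124 · √28.5387
  = 2.124 · 5.3422
  = 11.3468

Minimum detectable difference ≈ 11.35 USD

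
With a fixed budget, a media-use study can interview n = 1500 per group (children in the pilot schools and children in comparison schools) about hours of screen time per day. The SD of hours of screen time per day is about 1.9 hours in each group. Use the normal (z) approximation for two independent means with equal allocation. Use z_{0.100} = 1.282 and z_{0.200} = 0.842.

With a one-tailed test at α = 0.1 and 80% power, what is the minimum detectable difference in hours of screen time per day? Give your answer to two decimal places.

Minimum detectable difference ≈ 0.15 hours

δ = (z_α + z_β) · √((σ₁²+σ₂²)/n)
  = (1.282 + 0.842) · √(7.22/1500)
  = 2.124 · √0.00481
  = 2.124 · 0.0694
  = 0.1474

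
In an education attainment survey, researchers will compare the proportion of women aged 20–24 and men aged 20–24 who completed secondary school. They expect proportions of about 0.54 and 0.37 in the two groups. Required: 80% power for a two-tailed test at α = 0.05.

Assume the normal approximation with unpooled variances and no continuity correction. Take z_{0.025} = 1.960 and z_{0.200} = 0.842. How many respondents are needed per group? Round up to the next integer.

n = (z_{α/2} + z_β)² · [p₁(1−p₁) + p₂(1−p₂)] / (p₁ − p₂)²
  = (1.960 + 0.842)² · (0.54·0.46 + 0.37·0.63) / (0.17)²
  = (2.802)² · (0.2484 + 0.2331) / 0.0289
  = 7.8512 · 0.4815 / 0.0289
  = 130.81
Round up → n = 131 per group.

n = 131 per group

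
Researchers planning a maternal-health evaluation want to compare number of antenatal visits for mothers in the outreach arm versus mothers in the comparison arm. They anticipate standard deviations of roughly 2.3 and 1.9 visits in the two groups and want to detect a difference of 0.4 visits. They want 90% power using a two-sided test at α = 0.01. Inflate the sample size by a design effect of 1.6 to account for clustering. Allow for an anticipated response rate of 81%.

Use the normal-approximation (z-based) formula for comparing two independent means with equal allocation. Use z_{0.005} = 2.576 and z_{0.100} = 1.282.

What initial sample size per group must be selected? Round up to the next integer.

n = (z_{α/2} + z_β)² · (σ₁² + σ₂²) / δ²
  = (2.576 + 1.282)² · (2.3² + 1.9² = 8.9) / 0.4²
  = 14.8842 · 8.9 / 0.16
  = 827.93
Design effect: 1.6 × 827.93 = 1324.69.
Adjust for 81% response: 1324.69 / 0.81 = 1635.42.
Round up → n = 1636 per group.

n = 1636 per group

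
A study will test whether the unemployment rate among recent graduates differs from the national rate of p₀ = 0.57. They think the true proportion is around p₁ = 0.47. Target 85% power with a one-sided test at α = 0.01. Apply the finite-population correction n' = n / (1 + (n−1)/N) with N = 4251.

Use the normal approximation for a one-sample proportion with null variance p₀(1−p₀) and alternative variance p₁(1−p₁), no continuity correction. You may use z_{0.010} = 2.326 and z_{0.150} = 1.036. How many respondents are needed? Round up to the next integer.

n = [z_α·√(p₀q₀) + z_β·√(p₁q₁)]² / (p₁ − p₀)²
  = [2.326·√(0.57·0.43) + 1.036·√(0.47·0.53)]² / (-0.10)²
  = [2.326·0.4951 + 1.036·0.4991]² / 0.0100
  = [1.6686]² / 0.0100
  = 278.43
Finite-population correction (N = 4251): 278.43 / (1 + (278.43 − 1)/4251) = 261.37.
Round up → n = 262.

n = 262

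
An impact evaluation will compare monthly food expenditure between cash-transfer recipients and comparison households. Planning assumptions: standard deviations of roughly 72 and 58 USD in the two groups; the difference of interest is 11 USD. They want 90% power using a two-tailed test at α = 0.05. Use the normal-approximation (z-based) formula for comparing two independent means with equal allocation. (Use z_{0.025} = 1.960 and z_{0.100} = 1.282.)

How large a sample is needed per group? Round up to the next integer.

n = 743 per group

n = (z_{α/2} + z_β)² · (σ₁² + σ₂²) / δ²
  = (1.960 + 1.282)² · (72² + 58² = 8548) / 11²
  = 10.5106 · 8548 / 121
  = 742.51
Round up → n = 743 per group.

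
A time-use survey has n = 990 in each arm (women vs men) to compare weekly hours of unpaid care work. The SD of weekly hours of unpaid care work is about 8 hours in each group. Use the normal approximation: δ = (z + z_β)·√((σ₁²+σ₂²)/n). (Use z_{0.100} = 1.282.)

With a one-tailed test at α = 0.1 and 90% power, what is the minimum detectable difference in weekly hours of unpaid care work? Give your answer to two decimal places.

Minimum detectable difference ≈ 0.92 hours

δ = (z_α + z_β) · √((σ₁²+σ₂²)/n)
  = (1.282 + 1.282) · √(128/990)
  = 2.564 · √0.12929
  = 2.564 · 0.3596
  = 0.9219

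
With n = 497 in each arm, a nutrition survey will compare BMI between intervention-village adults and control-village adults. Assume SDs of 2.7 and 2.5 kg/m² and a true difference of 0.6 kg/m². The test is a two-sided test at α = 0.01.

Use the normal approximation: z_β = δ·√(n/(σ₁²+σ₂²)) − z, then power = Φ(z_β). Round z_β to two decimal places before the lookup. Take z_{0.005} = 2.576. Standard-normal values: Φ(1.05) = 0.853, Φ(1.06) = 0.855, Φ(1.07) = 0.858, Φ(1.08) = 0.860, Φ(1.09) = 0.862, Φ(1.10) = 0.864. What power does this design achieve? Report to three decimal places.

Power ≈ 0.855

z_β = δ·√(n/(σ₁²+σ₂²)) − z_{α/2}
    = 0.6 · √(497/13.54) − 2.576
    = 0.6 · 6.05855 − 2.576
    = 3.6351 − 2.576 = 1.0591 → 1.06
Power = Φ(1.06) = 0.855.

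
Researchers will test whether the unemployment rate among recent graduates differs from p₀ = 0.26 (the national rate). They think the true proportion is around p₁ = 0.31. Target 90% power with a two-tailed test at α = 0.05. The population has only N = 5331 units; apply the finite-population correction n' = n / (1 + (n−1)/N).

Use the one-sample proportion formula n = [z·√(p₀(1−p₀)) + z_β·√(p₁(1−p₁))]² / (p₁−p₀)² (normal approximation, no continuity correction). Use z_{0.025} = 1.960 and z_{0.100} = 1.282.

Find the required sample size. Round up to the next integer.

n = 729

n = [z_{α/2}·√(p₀q₀) + z_β·√(p₁q₁)]² / (p₁ − p₀)²
  = [1.960·√(0.26·0.74) + 1.282·√(0.31·0.69)]² / (0.05)²
  = [1.960·0.4386 + 1.282·0.4625]² / 0.0025
  = [1.4526]² / 0.0025
  = 844.06
Finite-population correction (N = 5331): 844.06 / (1 + (844.06 − 1)/5331) = 728.81.
Round up → n = 729.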